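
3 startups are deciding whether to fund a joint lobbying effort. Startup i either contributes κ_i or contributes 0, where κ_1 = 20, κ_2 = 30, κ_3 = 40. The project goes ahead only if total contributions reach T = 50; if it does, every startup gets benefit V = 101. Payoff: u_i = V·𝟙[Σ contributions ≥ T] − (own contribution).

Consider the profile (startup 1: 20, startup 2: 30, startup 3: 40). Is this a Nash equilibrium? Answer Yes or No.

Total = 90 ≥ 50: provided.
Startup 1 (pledges 20, payoff 81): dropping to 0 → total 70, payoff 101. Profitable deviation.

No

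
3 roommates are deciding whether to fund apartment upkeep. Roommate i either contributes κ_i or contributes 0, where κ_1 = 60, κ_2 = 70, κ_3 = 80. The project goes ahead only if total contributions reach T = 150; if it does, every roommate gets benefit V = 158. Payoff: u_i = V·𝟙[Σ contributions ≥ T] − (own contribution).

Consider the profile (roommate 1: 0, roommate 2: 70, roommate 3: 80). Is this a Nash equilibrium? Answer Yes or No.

Yes

Total = 150 ≥ 150: provided.
Roommate 1 (pledges 0, payoff 158): pledging 60 → total 210, payoff 98. No gain.
Roommate 2 (pledges 70, payoff 88): dropping to 0 → total 80, payoff 0. No gain.
Roommate 3 (pledges 80, payoff 78): dropping to 0 → total 70, payoff 0. No gain.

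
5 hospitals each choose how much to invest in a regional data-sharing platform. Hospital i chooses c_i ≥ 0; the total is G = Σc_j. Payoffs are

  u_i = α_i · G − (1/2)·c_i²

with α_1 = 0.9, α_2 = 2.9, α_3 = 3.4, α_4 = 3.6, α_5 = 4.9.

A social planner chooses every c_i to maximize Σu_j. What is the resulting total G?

78.5

Planner FOC: ∂(Σu_j)/∂c_i = (Σα_j) − c_i = 0, so c_i^SO = Σα_j = 15.7 for every i; G^SO = 78.5.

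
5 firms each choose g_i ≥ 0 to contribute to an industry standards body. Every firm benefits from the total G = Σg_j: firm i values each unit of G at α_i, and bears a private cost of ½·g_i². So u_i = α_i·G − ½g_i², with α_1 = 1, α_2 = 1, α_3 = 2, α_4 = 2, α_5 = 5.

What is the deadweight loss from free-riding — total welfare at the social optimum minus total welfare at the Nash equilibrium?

Firm i's FOC: ∂u_i/∂g_i = α_i − g_i = 0, so g_i* = α_i.
NE contributions = (1, 1, 2, 2, 5); G = 11.
W^NE = (Σα)·G − ½Σα_i² = 11² − ½·35 = 103.5.
Planner sets g_i = Σα_j = 11 for every i, so G^SO = 5·11 = 55.
W^SO = (Σα)·G^SO − ½·5·(Σα)² = (5/2)·11² = 302.5.
Deadweight loss = W^SO − W^NE = 199.

199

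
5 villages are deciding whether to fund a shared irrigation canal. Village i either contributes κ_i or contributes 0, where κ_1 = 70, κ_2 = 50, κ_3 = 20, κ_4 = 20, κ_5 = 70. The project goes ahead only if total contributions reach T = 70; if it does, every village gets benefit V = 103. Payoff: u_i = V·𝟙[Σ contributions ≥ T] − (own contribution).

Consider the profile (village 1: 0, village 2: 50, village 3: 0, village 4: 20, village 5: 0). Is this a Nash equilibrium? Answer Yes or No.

Total = 70 ≥ 70: provided.
Village 1 (pledges 0, payoff 103): pledging 70 → total 140, payoff 33. No gain.
Village 2 (pledges 50, payoff 53): dropping to 0 → total 20, payoff 0. No gain.
Village 3 (pledges 0, payoff 103): pledging 20 → total 90, payoff 83. No gain.
Village 4 (pledges 20, payoff 83): dropping to 0 → total 50, payoff 0. No gain.
Village 5 (pledges 0, payoff 103): pledging 70 → total 140, payoff 33. No gain.

Yes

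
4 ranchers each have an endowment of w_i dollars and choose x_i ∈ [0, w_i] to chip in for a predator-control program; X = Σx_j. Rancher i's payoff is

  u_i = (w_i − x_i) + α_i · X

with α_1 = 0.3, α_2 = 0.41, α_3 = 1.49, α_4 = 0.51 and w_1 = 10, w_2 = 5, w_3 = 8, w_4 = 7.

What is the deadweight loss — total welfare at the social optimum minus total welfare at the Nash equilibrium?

∂u_i/∂x_i = α_i − 1, so rancher i contributes w_i if α_i > 1, else 0.
α_i > 1 for i ∈ {3}; NE contributions (0, 0, 8, 0), X = 8.
W^NE = Σw_i − X^NE + (Σα_i)·X^NE = 30 + 1.71·8 = 43.68.
Planner: ∂(Σu_j)/∂x_i = Σα_j − 1 = 1.71 > 0, so everyone contributes w_i; X^SO = 30, W^SO = 30 + 1.71·30 = 81.3.
Deadweight loss = 37.62.

37.62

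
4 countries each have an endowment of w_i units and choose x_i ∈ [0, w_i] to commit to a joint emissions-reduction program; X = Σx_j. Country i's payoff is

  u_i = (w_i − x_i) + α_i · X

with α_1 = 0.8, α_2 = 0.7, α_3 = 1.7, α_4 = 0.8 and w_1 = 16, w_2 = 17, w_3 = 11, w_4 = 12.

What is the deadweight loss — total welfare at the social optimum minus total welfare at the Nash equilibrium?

135

∂u_i/∂x_i = α_i − 1, so country i contributes w_i if α_i > 1, else 0.
α_i > 1 for i ∈ {3}; NE contributions (0, 0, 11, 0), X = 11.
W^NE = Σw_i − X^NE + (Σα_i)·X^NE = 56 + 3·11 = 89.
Planner: ∂(Σu_j)/∂x_i = Σα_j − 1 = 3 > 0, so everyone contributes w_i; X^SO = 56, W^SO = 56 + 3·56 = 224.
Deadweight loss = 135.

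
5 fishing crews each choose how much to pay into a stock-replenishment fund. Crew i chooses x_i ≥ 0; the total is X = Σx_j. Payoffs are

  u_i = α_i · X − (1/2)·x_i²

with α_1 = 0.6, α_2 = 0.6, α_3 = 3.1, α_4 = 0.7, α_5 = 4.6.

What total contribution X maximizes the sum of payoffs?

48

Planner FOC: ∂(Σu_j)/∂x_i = (Σα_j) − x_i = 0, so x_i^SO = Σα_j = 9.6 for every i; X^SO = 48.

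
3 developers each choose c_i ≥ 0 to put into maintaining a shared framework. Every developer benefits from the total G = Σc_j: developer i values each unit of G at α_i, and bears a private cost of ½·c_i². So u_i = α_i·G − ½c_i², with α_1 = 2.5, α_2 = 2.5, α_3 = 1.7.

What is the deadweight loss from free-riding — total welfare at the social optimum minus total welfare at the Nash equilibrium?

30.14

Developer i's FOC: ∂u_i/∂c_i = α_i − c_i = 0, so c_i* = α_i.
NE contributions = (2.5, 2.5, 1.7); G = 6.7.
W^NE = (Σα)·G − ½Σα_i² = 6.7² − ½·15.39 = 37.195.
Planner sets c_i = Σα_j = 6.7 for every i, so G^SO = 3·6.7 = 20.1.
W^SO = (Σα)·G^SO − ½·3·(Σα)² = (3/2)·6.7² = 67.335.
Deadweight loss = W^SO − W^NE = 30.14.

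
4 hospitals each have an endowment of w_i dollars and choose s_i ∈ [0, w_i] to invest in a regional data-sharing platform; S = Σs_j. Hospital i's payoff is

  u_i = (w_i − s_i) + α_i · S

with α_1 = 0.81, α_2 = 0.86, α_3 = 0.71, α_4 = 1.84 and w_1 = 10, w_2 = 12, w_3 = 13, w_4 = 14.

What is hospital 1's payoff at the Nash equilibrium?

21.34

∂u_i/∂s_i = α_i − 1, so hospital i contributes w_i if α_i > 1, else 0.
α_i > 1 for i ∈ {4}; NE contributions (0, 0, 0, 14), S = 14.
u_1 = (10 − 0) + 0.81·14 = 21.34.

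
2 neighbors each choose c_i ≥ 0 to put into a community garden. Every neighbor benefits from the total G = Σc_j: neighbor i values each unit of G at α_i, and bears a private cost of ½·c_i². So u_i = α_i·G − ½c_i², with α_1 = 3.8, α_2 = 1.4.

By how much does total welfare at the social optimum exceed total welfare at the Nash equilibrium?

8.2

Neighbor i's FOC: ∂u_i/∂c_i = α_i − c_i = 0, so c_i* = α_i.
NE contributions = (3.8, 1.4); G = 5.2.
W^NE = (Σα)·G − ½Σα_i² = 5.2² − ½·16.4 = 18.84.
Planner sets c_i = Σα_j = 5.2 for every i, so G^SO = 2·5.2 = 10.4.
W^SO = (Σα)·G^SO − ½·2·(Σα)² = (2/2)·5.2² = 27.04.
Deadweight loss = W^SO − W^NE = 8.2.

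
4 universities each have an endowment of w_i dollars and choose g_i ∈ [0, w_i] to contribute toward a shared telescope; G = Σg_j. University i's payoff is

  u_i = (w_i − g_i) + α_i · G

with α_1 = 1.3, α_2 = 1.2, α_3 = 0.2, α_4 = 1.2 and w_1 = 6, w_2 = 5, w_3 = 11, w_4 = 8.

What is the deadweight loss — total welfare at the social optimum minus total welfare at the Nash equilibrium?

31.9

∂u_i/∂g_i = α_i − 1, so university i contributes w_i if α_i > 1, else 0.
α_i > 1 for i ∈ {1, 2, 4}; NE contributions (6, 5, 0, 8), G = 19.
W^NE = Σw_i − G^NE + (Σα_i)·G^NE = 30 + 2.9·19 = 85.1.
Planner: ∂(Σu_j)/∂g_i = Σα_j − 1 = 2.9 > 0, so everyone contributes w_i; G^SO = 30, W^SO = 30 + 2.9·30 = 117.
Deadweight loss = 31.9.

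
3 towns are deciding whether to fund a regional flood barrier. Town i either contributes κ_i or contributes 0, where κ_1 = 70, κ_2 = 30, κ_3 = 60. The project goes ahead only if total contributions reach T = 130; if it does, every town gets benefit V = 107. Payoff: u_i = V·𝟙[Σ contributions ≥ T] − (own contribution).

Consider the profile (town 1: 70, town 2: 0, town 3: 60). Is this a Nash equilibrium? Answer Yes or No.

Yes

Total = 130 ≥ 130: provided.
Town 1 (pledges 70, payoff 37): dropping to 0 → total 60, payoff 0. No gain.
Town 2 (pledges 0, payoff 107): pledging 30 → total 160, payoff 77. No gain.
Town 3 (pledges 60, payoff 47): dropping to 0 → total 70, payoff 0. No gain.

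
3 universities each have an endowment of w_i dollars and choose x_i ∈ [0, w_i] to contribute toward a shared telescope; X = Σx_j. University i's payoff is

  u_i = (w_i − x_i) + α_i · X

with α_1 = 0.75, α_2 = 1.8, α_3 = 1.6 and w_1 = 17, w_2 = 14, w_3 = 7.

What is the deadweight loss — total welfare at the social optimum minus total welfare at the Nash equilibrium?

53.55

∂u_i/∂x_i = α_i − 1, so university i contributes w_i if α_i > 1, else 0.
α_i > 1 for i ∈ {2, 3}; NE contributions (0, 14, 7), X = 21.
W^NE = Σw_i − X^NE + (Σα_i)·X^NE = 38 + 3.15·21 = 104.15.
Planner: ∂(Σu_j)/∂x_i = Σα_j − 1 = 3.15 > 0, so everyone contributes w_i; X^SO = 38, W^SO = 38 + 3.15·38 = 157.7.
Deadweight loss = 53.55.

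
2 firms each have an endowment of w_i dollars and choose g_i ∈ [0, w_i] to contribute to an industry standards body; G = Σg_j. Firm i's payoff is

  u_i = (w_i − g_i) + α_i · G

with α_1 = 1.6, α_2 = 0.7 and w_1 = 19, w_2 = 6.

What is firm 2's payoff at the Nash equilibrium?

∂u_i/∂g_i = α_i − 1, so firm i contributes w_i if α_i > 1, else 0.
α_i > 1 for i ∈ {1}; NE contributions (19, 0), G = 19.
u_2 = (6 − 0) + 0.7·19 = 19.3.

19.3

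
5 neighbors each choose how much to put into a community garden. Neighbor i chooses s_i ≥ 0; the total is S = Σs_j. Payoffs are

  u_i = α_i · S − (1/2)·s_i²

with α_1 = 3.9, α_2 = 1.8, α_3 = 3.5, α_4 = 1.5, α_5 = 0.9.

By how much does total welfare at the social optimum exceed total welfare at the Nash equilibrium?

Neighbor i's FOC: ∂u_i/∂s_i = α_i − s_i = 0, so s_i* = α_i.
NE contributions = (3.9, 1.8, 3.5, 1.5, 0.9); S = 11.6.
W^NE = (Σα)·S − ½Σα_i² = 11.6² − ½·33.76 = 117.68.
Planner sets s_i = Σα_j = 11.6 for every i, so S^SO = 5·11.6 = 58.
W^SO = (Σα)·S^SO − ½·5·(Σα)² = (5/2)·11.6² = 336.4.
Deadweight loss = W^SO − W^NE = 218.72.

218.72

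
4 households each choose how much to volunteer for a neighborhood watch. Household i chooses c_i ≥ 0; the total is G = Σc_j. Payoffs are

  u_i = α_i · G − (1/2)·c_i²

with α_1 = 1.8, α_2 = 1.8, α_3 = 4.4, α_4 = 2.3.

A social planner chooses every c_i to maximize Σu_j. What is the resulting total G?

41.2

Planner FOC: ∂(Σu_j)/∂c_i = (Σα_j) − c_i = 0, so c_i^SO = Σα_j = 10.3 for every i; G^SO = 41.2.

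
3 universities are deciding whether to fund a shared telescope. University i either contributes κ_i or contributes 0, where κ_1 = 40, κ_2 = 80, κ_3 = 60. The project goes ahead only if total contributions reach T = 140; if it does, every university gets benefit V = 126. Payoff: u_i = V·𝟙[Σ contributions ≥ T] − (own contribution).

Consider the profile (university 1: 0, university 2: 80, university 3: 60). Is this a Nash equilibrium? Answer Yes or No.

Yes

Total = 140 ≥ 140: provided.
University 1 (pledges 0, payoff 126): pledging 40 → total 180, payoff 86. No gain.
University 2 (pledges 80, payoff 46): dropping to 0 → total 60, payoff 0. No gain.
University 3 (pledges 60, payoff 66): dropping to 0 → total 80, payoff 0. No gain.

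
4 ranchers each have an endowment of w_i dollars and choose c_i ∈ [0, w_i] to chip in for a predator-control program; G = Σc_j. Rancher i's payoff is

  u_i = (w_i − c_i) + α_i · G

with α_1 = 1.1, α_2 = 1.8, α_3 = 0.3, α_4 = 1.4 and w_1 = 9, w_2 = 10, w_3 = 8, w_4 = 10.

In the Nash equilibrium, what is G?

29

∂u_i/∂c_i = α_i − 1, so rancher i contributes w_i if α_i > 1, else 0.
α_i > 1 for i ∈ {1, 2, 4}; NE contributions (9, 10, 0, 10), G = 29.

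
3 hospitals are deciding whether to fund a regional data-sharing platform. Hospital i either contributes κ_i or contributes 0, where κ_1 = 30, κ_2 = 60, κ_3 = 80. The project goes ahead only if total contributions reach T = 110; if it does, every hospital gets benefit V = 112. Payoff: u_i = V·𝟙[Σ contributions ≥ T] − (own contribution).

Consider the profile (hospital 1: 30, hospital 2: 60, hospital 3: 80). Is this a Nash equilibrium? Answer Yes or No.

No

Total = 170 ≥ 110: provided.
Hospital 1 (pledges 30, payoff 82): dropping to 0 → total 140, payoff 112. Profitable deviation.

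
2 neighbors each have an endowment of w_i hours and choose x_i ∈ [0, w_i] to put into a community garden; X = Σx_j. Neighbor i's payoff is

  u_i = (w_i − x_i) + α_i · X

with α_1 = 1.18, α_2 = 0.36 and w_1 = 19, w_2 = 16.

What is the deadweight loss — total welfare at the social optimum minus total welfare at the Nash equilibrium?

∂u_i/∂x_i = α_i − 1, so neighbor i contributes w_i if α_i > 1, else 0.
α_i > 1 for i ∈ {1}; NE contributions (19, 0), X = 19.
W^NE = Σw_i − X^NE + (Σα_i)·X^NE = 35 + 0.54·19 = 45.26.
Planner: ∂(Σu_j)/∂x_i = Σα_j − 1 = 0.54 > 0, so everyone contributes w_i; X^SO = 35, W^SO = 35 + 0.54·35 = 53.9.
Deadweight loss = 8.64.

8.64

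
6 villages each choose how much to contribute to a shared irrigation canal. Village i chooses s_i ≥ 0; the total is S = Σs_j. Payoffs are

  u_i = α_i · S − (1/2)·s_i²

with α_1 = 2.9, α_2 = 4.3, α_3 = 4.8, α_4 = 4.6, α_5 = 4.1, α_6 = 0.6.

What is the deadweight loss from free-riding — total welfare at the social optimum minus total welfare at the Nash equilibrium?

951.515

Village i's FOC: ∂u_i/∂s_i = α_i − s_i = 0, so s_i* = α_i.
NE contributions = (2.9, 4.3, 4.8, 4.6, 4.1, 0.6); S = 21.3.
W^NE = (Σα)·S − ½Σα_i² = 21.3² − ½·88.27 = 409.555.
Planner sets s_i = Σα_j = 21.3 for every i, so S^SO = 6·21.3 = 127.8.
W^SO = (Σα)·S^SO − ½·6·(Σα)² = (6/2)·21.3² = 1361.07.
Deadweight loss = W^SO − W^NE = 951.515.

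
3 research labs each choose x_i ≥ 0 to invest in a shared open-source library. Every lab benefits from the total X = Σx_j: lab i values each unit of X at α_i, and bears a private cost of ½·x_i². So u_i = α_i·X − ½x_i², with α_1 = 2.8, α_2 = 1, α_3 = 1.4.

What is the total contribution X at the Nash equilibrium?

5.2

Lab i's FOC: ∂u_i/∂x_i = α_i − x_i = 0, so x_i* = α_i.
NE contributions = (2.8, 1, 1.4); X = 5.2.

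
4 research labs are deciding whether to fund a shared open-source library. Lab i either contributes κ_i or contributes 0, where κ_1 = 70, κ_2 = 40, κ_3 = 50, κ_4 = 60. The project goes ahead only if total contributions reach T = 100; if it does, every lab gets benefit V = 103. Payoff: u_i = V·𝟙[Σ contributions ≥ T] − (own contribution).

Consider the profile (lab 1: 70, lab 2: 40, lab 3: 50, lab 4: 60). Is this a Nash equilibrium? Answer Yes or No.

Total = 220 ≥ 100: provided.
Lab 1 (pledges 70, payoff 33): dropping to 0 → total 150, payoff 103. Profitable deviation.

No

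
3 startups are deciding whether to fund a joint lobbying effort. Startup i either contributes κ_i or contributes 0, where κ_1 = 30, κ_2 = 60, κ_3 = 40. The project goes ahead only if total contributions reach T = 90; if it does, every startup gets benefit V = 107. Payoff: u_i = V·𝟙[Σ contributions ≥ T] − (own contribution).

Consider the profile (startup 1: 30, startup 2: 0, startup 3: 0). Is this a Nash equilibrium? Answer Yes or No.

No

Total = 30 < 90: not provided.
Startup 1 (pledges 30, payoff -30): dropping to 0 → total 0, payoff 0. Profitable deviation.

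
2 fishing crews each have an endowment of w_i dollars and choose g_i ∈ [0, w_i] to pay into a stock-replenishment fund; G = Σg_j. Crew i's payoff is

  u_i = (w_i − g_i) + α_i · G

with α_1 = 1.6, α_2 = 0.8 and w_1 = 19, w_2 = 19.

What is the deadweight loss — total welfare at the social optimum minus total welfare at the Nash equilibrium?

∂u_i/∂g_i = α_i − 1, so crew i contributes w_i if α_i > 1, else 0.
α_i > 1 for i ∈ {1}; NE contributions (19, 0), G = 19.
W^NE = Σw_i − G^NE + (Σα_i)·G^NE = 38 + 1.4·19 = 64.6.
Planner: ∂(Σu_j)/∂g_i = Σα_j − 1 = 1.4 > 0, so everyone contributes w_i; G^SO = 38, W^SO = 38 + 1.4·38 = 91.2.
Deadweight loss = 26.6.

26.6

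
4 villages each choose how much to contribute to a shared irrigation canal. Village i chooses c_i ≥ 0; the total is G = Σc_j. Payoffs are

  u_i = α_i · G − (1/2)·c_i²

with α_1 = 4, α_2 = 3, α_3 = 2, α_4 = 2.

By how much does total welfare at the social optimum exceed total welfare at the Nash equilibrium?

137.5

Village i's FOC: ∂u_i/∂c_i = α_i − c_i = 0, so c_i* = α_i.
NE contributions = (4, 3, 2, 2); G = 11.
W^NE = (Σα)·G − ½Σα_i² = 11² − ½·33 = 104.5.
Planner sets c_i = Σα_j = 11 for every i, so G^SO = 4·11 = 44.
W^SO = (Σα)·G^SO − ½·4·(Σα)² = (4/2)·11² = 242.
Deadweight loss = W^SO − W^NE = 137.5.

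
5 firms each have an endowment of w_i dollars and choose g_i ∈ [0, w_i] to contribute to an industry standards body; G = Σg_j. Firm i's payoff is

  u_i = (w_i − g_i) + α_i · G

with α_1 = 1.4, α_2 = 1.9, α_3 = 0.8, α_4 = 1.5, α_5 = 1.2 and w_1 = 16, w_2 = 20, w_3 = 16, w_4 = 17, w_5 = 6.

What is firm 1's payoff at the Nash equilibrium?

82.6

∂u_i/∂g_i = α_i − 1, so firm i contributes w_i if α_i > 1, else 0.
α_i > 1 for i ∈ {1, 2, 4, 5}; NE contributions (16, 20, 0, 17, 6), G = 59.
u_1 = (16 − 16) + 1.4·59 = 82.6.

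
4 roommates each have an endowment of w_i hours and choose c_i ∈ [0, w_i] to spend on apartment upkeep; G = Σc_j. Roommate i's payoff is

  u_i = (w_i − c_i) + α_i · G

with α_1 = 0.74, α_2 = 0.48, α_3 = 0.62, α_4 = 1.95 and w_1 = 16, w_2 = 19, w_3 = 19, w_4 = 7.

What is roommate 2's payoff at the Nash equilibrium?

22.36

∂u_i/∂c_i = α_i − 1, so roommate i contributes w_i if α_i > 1, else 0.
α_i > 1 for i ∈ {4}; NE contributions (0, 0, 0, 7), G = 7.
u_2 = (19 − 0) + 0.48·7 = 22.36.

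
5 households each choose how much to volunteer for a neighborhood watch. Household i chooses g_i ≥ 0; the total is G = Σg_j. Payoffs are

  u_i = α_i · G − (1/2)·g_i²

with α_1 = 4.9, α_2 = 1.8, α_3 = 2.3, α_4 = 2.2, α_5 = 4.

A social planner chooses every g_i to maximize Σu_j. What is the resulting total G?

Planner FOC: ∂(Σu_j)/∂g_i = (Σα_j) − g_i = 0, so g_i^SO = Σα_j = 15.2 for every i; G^SO = 76.

76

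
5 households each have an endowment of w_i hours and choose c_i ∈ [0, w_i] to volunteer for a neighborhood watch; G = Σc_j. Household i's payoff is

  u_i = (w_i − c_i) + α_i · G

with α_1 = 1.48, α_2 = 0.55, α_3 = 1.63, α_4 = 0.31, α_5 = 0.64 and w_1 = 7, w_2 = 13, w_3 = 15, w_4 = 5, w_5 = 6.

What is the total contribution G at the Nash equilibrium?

22

∂u_i/∂c_i = α_i − 1, so household i contributes w_i if α_i > 1, else 0.
α_i > 1 for i ∈ {1, 3}; NE contributions (7, 0, 15, 0, 0), G = 22.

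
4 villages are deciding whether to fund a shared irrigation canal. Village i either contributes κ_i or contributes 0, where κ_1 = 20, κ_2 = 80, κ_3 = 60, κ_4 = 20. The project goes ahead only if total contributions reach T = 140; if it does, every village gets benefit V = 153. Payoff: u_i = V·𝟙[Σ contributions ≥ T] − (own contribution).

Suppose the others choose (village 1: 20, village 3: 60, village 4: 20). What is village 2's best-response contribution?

Others' total = 100. Contributing 80 brings total to 180 ≥ 140: gain V − κ_2 = 73.
Best response: 80.

80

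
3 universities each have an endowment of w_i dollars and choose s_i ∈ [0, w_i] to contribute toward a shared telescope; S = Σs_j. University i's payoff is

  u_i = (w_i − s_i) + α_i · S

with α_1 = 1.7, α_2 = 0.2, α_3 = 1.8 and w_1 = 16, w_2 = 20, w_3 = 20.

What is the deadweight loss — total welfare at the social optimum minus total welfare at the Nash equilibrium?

54

∂u_i/∂s_i = α_i − 1, so university i contributes w_i if α_i > 1, else 0.
α_i > 1 for i ∈ {1, 3}; NE contributions (16, 0, 20), S = 36.
W^NE = Σw_i − S^NE + (Σα_i)·S^NE = 56 + 2.7·36 = 153.2.
Planner: ∂(Σu_j)/∂s_i = Σα_j − 1 = 2.7 > 0, so everyone contributes w_i; S^SO = 56, W^SO = 56 + 2.7·56 = 207.2.
Deadweight loss = 54.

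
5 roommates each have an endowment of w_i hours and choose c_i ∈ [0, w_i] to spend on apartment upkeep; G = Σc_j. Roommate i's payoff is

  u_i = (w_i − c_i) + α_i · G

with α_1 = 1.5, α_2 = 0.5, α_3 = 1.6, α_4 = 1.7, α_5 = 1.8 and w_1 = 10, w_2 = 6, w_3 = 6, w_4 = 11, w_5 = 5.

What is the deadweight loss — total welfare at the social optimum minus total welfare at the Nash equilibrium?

36.6

∂u_i/∂c_i = α_i − 1, so roommate i contributes w_i if α_i > 1, else 0.
α_i > 1 for i ∈ {1, 3, 4, 5}; NE contributions (10, 0, 6, 11, 5), G = 32.
W^NE = Σw_i − G^NE + (Σα_i)·G^NE = 38 + 6.1·32 = 233.2.
Planner: ∂(Σu_j)/∂c_i = Σα_j − 1 = 6.1 > 0, so everyone contributes w_i; G^SO = 38, W^SO = 38 + 6.1·38 = 269.8.
Deadweight loss = 36.6.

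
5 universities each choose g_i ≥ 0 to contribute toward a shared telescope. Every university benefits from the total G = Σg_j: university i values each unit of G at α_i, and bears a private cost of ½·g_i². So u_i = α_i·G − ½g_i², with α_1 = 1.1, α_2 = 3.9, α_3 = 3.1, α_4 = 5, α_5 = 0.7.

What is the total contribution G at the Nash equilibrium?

13.8

University i's FOC: ∂u_i/∂g_i = α_i − g_i = 0, so g_i* = α_i.
NE contributions = (1.1, 3.9, 3.1, 5, 0.7); G = 13.8.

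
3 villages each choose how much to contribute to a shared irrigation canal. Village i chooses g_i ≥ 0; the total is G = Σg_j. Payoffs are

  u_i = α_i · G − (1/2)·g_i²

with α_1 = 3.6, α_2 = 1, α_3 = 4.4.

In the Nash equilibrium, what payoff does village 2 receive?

Village i's FOC: ∂u_i/∂g_i = α_i − g_i = 0, so g_i* = α_i.
NE contributions = (3.6, 1, 4.4); G = 9.
u_2 = α_2·G − ½·(g_2)² = 1·9 − ½·1² = 8.5.

8.5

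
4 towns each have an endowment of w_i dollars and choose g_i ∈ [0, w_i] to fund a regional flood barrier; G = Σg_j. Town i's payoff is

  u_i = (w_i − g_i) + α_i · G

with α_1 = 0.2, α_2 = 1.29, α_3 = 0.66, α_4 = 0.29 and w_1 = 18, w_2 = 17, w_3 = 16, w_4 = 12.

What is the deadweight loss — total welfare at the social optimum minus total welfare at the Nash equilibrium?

66.24

∂u_i/∂g_i = α_i − 1, so town i contributes w_i if α_i > 1, else 0.
α_i > 1 for i ∈ {2}; NE contributions (0, 17, 0, 0), G = 17.
W^NE = Σw_i − G^NE + (Σα_i)·G^NE = 63 + 1.44·17 = 87.48.
Planner: ∂(Σu_j)/∂g_i = Σα_j − 1 = 1.44 > 0, so everyone contributes w_i; G^SO = 63, W^SO = 63 + 1.44·63 = 153.72.
Deadweight loss = 66.24.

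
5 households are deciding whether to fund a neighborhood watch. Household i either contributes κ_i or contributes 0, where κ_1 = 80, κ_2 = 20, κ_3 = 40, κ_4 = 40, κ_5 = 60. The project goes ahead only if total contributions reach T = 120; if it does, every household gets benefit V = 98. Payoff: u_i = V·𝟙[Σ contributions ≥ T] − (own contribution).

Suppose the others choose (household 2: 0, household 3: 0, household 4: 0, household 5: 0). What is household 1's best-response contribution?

Others' total = 0. Even contributing 80 gives 80 < 120: no benefit either way.
Best response: 0.

0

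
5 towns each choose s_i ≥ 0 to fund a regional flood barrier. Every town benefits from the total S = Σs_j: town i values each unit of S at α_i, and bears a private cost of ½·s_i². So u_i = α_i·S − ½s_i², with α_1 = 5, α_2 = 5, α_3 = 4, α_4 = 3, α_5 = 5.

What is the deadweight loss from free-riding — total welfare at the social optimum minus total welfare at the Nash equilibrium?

Town i's FOC: ∂u_i/∂s_i = α_i − s_i = 0, so s_i* = α_i.
NE contributions = (5, 5, 4, 3, 5); S = 22.
W^NE = (Σα)·S − ½Σα_i² = 22² − ½·100 = 434.
Planner sets s_i = Σα_j = 22 for every i, so S^SO = 5·22 = 110.
W^SO = (Σα)·S^SO − ½·5·(Σα)² = (5/2)·22² = 1210.
Deadweight loss = W^SO − W^NE = 776.

776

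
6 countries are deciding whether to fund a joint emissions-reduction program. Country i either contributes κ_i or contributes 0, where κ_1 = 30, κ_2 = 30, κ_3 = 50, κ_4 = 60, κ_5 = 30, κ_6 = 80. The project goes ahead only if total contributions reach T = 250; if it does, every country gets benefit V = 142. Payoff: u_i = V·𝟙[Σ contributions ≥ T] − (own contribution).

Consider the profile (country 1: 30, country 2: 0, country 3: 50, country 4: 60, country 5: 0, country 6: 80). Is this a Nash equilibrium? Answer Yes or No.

No

Total = 220 < 250: not provided.
Country 1 (pledges 30, payoff -30): dropping to 0 → total 190, payoff 0. Profitable deviation.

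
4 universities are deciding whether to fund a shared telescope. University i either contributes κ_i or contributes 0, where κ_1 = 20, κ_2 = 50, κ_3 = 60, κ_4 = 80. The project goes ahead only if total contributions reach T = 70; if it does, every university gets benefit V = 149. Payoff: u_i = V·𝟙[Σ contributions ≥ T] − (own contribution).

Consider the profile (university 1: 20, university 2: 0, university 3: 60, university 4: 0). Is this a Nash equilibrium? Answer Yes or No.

Yes

Total = 80 ≥ 70: provided.
University 1 (pledges 20, payoff 129): dropping to 0 → total 60, payoff 0. No gain.
University 2 (pledges 0, payoff 149): pledging 50 → total 130, payoff 99. No gain.
University 3 (pledges 60, payoff 89): dropping to 0 → total 20, payoff 0. No gain.
University 4 (pledges 0, payoff 149): pledging 80 → total 160, payoff 69. No gain.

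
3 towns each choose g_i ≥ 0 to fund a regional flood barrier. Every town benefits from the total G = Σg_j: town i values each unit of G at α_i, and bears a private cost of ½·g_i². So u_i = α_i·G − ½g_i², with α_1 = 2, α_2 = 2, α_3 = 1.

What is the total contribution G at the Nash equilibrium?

Town i's FOC: ∂u_i/∂g_i = α_i − g_i = 0, so g_i* = α_i.
NE contributions = (2, 2, 1); G = 5.

5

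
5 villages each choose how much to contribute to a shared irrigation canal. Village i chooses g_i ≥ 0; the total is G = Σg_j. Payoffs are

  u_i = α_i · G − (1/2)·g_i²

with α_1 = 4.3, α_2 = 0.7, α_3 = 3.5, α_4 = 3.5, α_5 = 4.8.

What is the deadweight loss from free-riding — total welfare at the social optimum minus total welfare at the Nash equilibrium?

Village i's FOC: ∂u_i/∂g_i = α_i − g_i = 0, so g_i* = α_i.
NE contributions = (4.3, 0.7, 3.5, 3.5, 4.8); G = 16.8.
W^NE = (Σα)·G − ½Σα_i² = 16.8² − ½·66.52 = 248.98.
Planner sets g_i = Σα_j = 16.8 for every i, so G^SO = 5·16.8 = 84.
W^SO = (Σα)·G^SO − ½·5·(Σα)² = (5/2)·16.8² = 705.6.
Deadweight loss = W^SO − W^NE = 456.62.

456.62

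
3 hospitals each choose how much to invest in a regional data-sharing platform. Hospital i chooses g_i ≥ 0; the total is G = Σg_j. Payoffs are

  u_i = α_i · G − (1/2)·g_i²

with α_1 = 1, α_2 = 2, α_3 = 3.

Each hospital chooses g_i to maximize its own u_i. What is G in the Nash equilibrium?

6

Hospital i's FOC: ∂u_i/∂g_i = α_i − g_i = 0, so g_i* = α_i.
NE contributions = (1, 2, 3); G = 6.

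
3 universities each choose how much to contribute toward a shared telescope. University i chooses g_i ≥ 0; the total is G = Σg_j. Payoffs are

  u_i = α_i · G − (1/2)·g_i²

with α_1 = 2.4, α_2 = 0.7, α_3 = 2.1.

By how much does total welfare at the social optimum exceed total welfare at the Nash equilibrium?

18.85

University i's FOC: ∂u_i/∂g_i = α_i − g_i = 0, so g_i* = α_i.
NE contributions = (2.4, 0.7, 2.1); G = 5.2.
W^NE = (Σα)·G − ½Σα_i² = 5.2² − ½·10.66 = 21.71.
Planner sets g_i = Σα_j = 5.2 for every i, so G^SO = 3·5.2 = 15.6.
W^SO = (Σα)·G^SO − ½·3·(Σα)² = (3/2)·5.2² = 40.56.
Deadweight loss = W^SO − W^NE = 18.85.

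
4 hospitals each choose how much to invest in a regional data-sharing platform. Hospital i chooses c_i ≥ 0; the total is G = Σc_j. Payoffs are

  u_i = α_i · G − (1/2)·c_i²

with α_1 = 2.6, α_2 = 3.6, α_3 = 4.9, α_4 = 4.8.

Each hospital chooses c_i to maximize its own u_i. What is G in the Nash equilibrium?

Hospital i's FOC: ∂u_i/∂c_i = α_i − c_i = 0, so c_i* = α_i.
NE contributions = (2.6, 3.6, 4.9, 4.8); G = 15.9.

15.9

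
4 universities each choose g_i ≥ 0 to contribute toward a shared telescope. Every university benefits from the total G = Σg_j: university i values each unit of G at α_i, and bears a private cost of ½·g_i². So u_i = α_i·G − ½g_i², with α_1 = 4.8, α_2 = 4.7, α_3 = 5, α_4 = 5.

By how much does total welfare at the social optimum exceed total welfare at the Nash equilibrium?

427.815

University i's FOC: ∂u_i/∂g_i = α_i − g_i = 0, so g_i* = α_i.
NE contributions = (4.8, 4.7, 5, 5); G = 19.5.
W^NE = (Σα)·G − ½Σα_i² = 19.5² − ½·95.13 = 332.685.
Planner sets g_i = Σα_j = 19.5 for every i, so G^SO = 4·19.5 = 78.
W^SO = (Σα)·G^SO − ½·4·(Σα)² = (4/2)·19.5² = 760.5.
Deadweight loss = W^SO − W^NE = 427.815.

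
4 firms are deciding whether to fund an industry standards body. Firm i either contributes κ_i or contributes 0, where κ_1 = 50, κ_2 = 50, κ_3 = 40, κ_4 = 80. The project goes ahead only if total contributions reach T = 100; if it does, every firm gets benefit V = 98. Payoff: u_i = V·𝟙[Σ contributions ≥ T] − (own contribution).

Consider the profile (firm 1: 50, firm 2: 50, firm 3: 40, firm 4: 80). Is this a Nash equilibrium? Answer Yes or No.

No

Total = 220 ≥ 100: provided.
Firm 1 (pledges 50, payoff 48): dropping to 0 → total 170, payoff 98. Profitable deviation.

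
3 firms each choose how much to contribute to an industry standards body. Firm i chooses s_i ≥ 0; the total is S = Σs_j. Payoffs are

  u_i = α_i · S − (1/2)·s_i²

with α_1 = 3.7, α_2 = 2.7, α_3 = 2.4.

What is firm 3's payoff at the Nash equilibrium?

18.24

Firm i's FOC: ∂u_i/∂s_i = α_i − s_i = 0, so s_i* = α_i.
NE contributions = (3.7, 2.7, 2.4); S = 8.8.
u_3 = α_3·S − ½·(s_3)² = 2.4·8.8 − ½·2.4² = 18.24.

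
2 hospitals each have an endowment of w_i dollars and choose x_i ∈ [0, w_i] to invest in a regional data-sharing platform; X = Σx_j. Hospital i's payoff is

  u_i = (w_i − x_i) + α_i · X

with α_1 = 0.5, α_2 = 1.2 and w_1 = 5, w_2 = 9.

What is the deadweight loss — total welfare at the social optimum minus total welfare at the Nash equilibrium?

∂u_i/∂x_i = α_i − 1, so hospital i contributes w_i if α_i > 1, else 0.
α_i > 1 for i ∈ {2}; NE contributions (0, 9), X = 9.
W^NE = Σw_i − X^NE + (Σα_i)·X^NE = 14 + 0.7·9 = 20.3.
Planner: ∂(Σu_j)/∂x_i = Σα_j − 1 = 0.7 > 0, so everyone contributes w_i; X^SO = 14, W^SO = 14 + 0.7·14 = 23.8.
Deadweight loss = 3.5.

3.5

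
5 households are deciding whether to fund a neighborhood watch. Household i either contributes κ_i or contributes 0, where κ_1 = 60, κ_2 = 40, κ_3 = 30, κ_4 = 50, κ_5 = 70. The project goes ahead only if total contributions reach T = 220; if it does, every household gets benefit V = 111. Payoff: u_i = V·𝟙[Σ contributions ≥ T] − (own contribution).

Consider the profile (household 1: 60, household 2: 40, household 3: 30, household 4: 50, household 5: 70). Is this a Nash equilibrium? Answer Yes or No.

Total = 250 ≥ 220: provided.
Household 1 (pledges 60, payoff 51): dropping to 0 → total 190, payoff 0. No gain.
Household 2 (pledges 40, payoff 71): dropping to 0 → total 210, payoff 0. No gain.
Household 3 (pledges 30, payoff 81): dropping to 0 → total 220, payoff 111. Profitable deviation.

No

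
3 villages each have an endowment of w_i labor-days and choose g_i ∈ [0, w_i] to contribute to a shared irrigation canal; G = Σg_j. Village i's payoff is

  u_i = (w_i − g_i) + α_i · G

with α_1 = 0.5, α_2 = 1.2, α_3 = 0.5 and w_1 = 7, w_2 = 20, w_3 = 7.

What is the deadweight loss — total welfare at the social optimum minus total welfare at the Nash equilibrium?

∂u_i/∂g_i = α_i − 1, so village i contributes w_i if α_i > 1, else 0.
α_i > 1 for i ∈ {2}; NE contributions (0, 20, 0), G = 20.
W^NE = Σw_i − G^NE + (Σα_i)·G^NE = 34 + 1.2·20 = 58.
Planner: ∂(Σu_j)/∂g_i = Σα_j − 1 = 1.2 > 0, so everyone contributes w_i; G^SO = 34, W^SO = 34 + 1.2·34 = 74.8.
Deadweight loss = 16.8.

16.8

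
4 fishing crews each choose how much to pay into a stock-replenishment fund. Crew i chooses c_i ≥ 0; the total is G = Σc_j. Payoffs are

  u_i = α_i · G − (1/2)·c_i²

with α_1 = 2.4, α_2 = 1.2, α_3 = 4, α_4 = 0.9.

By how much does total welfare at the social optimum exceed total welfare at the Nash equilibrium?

84.255

Crew i's FOC: ∂u_i/∂c_i = α_i − c_i = 0, so c_i* = α_i.
NE contributions = (2.4, 1.2, 4, 0.9); G = 8.5.
W^NE = (Σα)·G − ½Σα_i² = 8.5² − ½·24.01 = 60.245.
Planner sets c_i = Σα_j = 8.5 for every i, so G^SO = 4·8.5 = 34.
W^SO = (Σα)·G^SO − ½·4·(Σα)² = (4/2)·8.5² = 144.5.
Deadweight loss = W^SO − W^NE = 84.255.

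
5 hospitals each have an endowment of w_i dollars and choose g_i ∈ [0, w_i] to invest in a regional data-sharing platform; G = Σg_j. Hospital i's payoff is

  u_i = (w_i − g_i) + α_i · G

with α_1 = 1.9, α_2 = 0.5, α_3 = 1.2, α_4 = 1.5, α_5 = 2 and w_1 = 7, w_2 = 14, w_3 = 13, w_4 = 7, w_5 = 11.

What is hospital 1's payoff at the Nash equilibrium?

∂u_i/∂g_i = α_i − 1, so hospital i contributes w_i if α_i > 1, else 0.
α_i > 1 for i ∈ {1, 3, 4, 5}; NE contributions (7, 0, 13, 7, 11), G = 38.
u_1 = (7 − 7) + 1.9·38 = 72.2.

72.2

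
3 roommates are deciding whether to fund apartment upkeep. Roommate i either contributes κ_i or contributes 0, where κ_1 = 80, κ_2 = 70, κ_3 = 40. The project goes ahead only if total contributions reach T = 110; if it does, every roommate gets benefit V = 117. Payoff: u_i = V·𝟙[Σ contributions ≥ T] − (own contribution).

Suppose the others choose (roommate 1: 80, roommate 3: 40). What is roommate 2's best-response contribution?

Others' total = 120 ≥ 110; contributing adds cost 70 for no extra benefit.
Best response: 0.

0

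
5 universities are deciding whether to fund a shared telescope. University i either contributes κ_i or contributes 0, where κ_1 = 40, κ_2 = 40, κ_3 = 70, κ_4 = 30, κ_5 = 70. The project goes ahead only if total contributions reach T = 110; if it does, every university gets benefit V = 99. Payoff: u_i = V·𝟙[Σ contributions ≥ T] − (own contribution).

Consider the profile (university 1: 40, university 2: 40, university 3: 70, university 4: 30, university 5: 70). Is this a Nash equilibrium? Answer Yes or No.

Total = 250 ≥ 110: provided.
University 1 (pledges 40, payoff 59): dropping to 0 → total 210, payoff 99. Profitable deviation.

No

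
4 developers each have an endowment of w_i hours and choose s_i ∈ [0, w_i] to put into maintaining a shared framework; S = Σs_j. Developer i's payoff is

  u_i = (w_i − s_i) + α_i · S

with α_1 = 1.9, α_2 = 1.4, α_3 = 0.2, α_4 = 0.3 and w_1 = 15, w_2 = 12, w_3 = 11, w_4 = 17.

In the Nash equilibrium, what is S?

27

∂u_i/∂s_i = α_i − 1, so developer i contributes w_i if α_i > 1, else 0.
α_i > 1 for i ∈ {1, 2}; NE contributions (15, 12, 0, 0), S = 27.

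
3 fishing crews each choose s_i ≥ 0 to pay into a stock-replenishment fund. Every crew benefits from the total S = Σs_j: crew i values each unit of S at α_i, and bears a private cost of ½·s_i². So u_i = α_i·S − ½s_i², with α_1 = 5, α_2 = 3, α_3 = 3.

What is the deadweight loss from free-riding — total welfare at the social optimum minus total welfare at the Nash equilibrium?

Crew i's FOC: ∂u_i/∂s_i = α_i − s_i = 0, so s_i* = α_i.
NE contributions = (5, 3, 3); S = 11.
W^NE = (Σα)·S − ½Σα_i² = 11² − ½·43 = 99.5.
Planner sets s_i = Σα_j = 11 for every i, so S^SO = 3·11 = 33.
W^SO = (Σα)·S^SO − ½·3·(Σα)² = (3/2)·11² = 181.5.
Deadweight loss = W^SO − W^NE = 82.

82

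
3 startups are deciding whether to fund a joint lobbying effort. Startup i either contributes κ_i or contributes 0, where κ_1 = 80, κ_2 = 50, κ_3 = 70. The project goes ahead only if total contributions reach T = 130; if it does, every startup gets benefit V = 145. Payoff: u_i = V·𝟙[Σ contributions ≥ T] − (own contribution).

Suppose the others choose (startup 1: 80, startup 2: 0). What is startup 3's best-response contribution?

Others' total = 80. Contributing 70 brings total to 150 ≥ 130: gain V − κ_3 = 75.
Best response: 70.

70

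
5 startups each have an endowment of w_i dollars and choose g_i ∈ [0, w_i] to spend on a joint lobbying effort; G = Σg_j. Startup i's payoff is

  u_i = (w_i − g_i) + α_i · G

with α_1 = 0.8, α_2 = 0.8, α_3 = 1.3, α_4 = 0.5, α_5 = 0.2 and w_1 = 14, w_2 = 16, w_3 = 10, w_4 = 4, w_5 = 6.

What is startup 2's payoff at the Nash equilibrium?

24

∂u_i/∂g_i = α_i − 1, so startup i contributes w_i if α_i > 1, else 0.
α_i > 1 for i ∈ {3}; NE contributions (0, 0, 10, 0, 0), G = 10.
u_2 = (16 − 0) + 0.8·10 = 24.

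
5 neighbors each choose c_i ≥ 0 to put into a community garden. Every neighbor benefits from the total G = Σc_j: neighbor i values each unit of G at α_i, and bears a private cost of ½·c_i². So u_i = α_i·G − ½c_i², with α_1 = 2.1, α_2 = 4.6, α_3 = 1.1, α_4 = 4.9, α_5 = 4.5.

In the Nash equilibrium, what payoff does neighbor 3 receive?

18.315

Neighbor i's FOC: ∂u_i/∂c_i = α_i − c_i = 0, so c_i* = α_i.
NE contributions = (2.1, 4.6, 1.1, 4.9, 4.5); G = 17.2.
u_3 = α_3·G − ½·(c_3)² = 1.1·17.2 − ½·1.1² = 18.315.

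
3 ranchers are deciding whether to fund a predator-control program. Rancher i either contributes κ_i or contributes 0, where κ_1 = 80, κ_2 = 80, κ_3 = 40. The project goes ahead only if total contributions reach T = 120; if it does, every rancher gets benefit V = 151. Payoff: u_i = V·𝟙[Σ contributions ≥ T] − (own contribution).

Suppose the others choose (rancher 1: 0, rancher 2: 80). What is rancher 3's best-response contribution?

Others' total = 80. Contributing 40 brings total to 120 ≥ 120: gain V − κ_3 = 111.
Best response: 40.

40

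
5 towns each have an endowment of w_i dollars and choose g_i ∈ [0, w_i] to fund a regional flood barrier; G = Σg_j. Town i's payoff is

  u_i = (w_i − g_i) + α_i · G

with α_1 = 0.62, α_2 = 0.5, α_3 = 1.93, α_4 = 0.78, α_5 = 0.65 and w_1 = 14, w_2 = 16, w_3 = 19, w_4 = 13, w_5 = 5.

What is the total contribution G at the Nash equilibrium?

∂u_i/∂g_i = α_i − 1, so town i contributes w_i if α_i > 1, else 0.
α_i > 1 for i ∈ {3}; NE contributions (0, 0, 19, 0, 0), G = 19.

19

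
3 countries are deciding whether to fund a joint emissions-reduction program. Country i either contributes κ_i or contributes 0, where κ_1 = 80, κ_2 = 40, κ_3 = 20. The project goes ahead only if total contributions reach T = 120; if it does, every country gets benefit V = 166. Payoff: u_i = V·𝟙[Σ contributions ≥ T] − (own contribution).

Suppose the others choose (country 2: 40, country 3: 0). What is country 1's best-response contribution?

Others' total = 40. Contributing 80 brings total to 120 ≥ 120: gain V − κ_1 = 86.
Best response: 80.

80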